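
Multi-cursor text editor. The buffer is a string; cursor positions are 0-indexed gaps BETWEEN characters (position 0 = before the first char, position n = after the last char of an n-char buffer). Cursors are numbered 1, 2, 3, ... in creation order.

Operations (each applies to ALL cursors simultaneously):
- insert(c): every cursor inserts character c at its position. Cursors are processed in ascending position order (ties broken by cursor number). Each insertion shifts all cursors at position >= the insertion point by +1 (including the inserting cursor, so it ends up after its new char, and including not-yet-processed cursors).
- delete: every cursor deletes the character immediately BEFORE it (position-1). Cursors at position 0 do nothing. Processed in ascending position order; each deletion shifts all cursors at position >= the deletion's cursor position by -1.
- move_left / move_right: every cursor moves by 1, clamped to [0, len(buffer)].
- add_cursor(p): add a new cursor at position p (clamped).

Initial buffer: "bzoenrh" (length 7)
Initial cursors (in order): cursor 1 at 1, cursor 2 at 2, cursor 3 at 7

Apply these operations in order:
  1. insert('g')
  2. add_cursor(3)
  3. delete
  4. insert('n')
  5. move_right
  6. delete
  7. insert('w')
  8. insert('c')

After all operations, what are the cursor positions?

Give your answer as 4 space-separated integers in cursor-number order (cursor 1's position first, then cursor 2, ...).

After op 1 (insert('g')): buffer="bgzgoenrhg" (len 10), cursors c1@2 c2@4 c3@10, authorship .1.2.....3
After op 2 (add_cursor(3)): buffer="bgzgoenrhg" (len 10), cursors c1@2 c4@3 c2@4 c3@10, authorship .1.2.....3
After op 3 (delete): buffer="boenrh" (len 6), cursors c1@1 c2@1 c4@1 c3@6, authorship ......
After op 4 (insert('n')): buffer="bnnnoenrhn" (len 10), cursors c1@4 c2@4 c4@4 c3@10, authorship .124.....3
After op 5 (move_right): buffer="bnnnoenrhn" (len 10), cursors c1@5 c2@5 c4@5 c3@10, authorship .124.....3
After op 6 (delete): buffer="bnenrh" (len 6), cursors c1@2 c2@2 c4@2 c3@6, authorship .1....
After op 7 (insert('w')): buffer="bnwwwenrhw" (len 10), cursors c1@5 c2@5 c4@5 c3@10, authorship .1124....3
After op 8 (insert('c')): buffer="bnwwwcccenrhwc" (len 14), cursors c1@8 c2@8 c4@8 c3@14, authorship .1124124....33

Answer: 8 8 14 8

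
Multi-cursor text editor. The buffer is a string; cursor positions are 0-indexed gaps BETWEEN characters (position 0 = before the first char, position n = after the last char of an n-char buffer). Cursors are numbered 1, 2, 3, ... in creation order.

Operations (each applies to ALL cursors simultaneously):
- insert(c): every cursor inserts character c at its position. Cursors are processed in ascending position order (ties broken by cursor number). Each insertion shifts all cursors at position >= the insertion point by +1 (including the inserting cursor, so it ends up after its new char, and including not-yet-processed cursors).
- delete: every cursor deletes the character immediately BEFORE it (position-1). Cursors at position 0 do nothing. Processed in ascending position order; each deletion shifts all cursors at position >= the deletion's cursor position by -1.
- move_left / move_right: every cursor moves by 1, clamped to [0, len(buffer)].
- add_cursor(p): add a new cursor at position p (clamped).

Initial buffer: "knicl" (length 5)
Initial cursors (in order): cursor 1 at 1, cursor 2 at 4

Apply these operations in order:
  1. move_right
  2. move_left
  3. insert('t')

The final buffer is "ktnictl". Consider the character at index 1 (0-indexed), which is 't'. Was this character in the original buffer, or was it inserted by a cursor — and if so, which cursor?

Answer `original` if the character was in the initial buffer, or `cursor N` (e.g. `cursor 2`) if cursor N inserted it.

Answer: cursor 1

Derivation:
After op 1 (move_right): buffer="knicl" (len 5), cursors c1@2 c2@5, authorship .....
After op 2 (move_left): buffer="knicl" (len 5), cursors c1@1 c2@4, authorship .....
After op 3 (insert('t')): buffer="ktnictl" (len 7), cursors c1@2 c2@6, authorship .1...2.
Authorship (.=original, N=cursor N): . 1 . . . 2 .
Index 1: author = 1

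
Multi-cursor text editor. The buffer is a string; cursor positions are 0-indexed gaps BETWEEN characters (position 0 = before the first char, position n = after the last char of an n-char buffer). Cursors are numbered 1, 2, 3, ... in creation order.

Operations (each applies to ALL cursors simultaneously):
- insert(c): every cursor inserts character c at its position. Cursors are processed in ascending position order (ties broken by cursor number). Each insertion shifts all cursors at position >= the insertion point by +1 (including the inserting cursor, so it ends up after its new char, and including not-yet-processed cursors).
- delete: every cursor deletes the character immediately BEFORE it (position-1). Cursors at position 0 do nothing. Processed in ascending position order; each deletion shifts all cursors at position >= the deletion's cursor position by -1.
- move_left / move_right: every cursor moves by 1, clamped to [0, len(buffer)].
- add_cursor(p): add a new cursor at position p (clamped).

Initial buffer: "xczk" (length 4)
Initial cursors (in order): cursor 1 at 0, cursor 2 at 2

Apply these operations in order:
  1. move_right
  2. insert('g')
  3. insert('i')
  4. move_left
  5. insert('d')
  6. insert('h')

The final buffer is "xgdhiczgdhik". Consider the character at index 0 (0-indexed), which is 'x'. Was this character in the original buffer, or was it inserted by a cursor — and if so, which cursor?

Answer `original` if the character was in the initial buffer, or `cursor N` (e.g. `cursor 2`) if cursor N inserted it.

Answer: original

Derivation:
After op 1 (move_right): buffer="xczk" (len 4), cursors c1@1 c2@3, authorship ....
After op 2 (insert('g')): buffer="xgczgk" (len 6), cursors c1@2 c2@5, authorship .1..2.
After op 3 (insert('i')): buffer="xgiczgik" (len 8), cursors c1@3 c2@7, authorship .11..22.
After op 4 (move_left): buffer="xgiczgik" (len 8), cursors c1@2 c2@6, authorship .11..22.
After op 5 (insert('d')): buffer="xgdiczgdik" (len 10), cursors c1@3 c2@8, authorship .111..222.
After op 6 (insert('h')): buffer="xgdhiczgdhik" (len 12), cursors c1@4 c2@10, authorship .1111..2222.
Authorship (.=original, N=cursor N): . 1 1 1 1 . . 2 2 2 2 .
Index 0: author = original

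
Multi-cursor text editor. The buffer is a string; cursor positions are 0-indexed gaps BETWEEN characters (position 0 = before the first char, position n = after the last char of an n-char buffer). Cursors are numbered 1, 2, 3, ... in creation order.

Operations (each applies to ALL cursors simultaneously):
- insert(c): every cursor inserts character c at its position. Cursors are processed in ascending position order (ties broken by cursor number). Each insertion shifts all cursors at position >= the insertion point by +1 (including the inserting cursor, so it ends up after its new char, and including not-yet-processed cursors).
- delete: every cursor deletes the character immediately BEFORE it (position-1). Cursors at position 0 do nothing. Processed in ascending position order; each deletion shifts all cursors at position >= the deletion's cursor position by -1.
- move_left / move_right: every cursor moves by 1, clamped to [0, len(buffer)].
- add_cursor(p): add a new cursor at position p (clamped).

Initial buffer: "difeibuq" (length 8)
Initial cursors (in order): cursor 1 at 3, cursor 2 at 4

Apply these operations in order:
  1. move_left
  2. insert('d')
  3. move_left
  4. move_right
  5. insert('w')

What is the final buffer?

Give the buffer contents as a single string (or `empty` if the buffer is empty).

After op 1 (move_left): buffer="difeibuq" (len 8), cursors c1@2 c2@3, authorship ........
After op 2 (insert('d')): buffer="didfdeibuq" (len 10), cursors c1@3 c2@5, authorship ..1.2.....
After op 3 (move_left): buffer="didfdeibuq" (len 10), cursors c1@2 c2@4, authorship ..1.2.....
After op 4 (move_right): buffer="didfdeibuq" (len 10), cursors c1@3 c2@5, authorship ..1.2.....
After op 5 (insert('w')): buffer="didwfdweibuq" (len 12), cursors c1@4 c2@7, authorship ..11.22.....

Answer: didwfdweibuq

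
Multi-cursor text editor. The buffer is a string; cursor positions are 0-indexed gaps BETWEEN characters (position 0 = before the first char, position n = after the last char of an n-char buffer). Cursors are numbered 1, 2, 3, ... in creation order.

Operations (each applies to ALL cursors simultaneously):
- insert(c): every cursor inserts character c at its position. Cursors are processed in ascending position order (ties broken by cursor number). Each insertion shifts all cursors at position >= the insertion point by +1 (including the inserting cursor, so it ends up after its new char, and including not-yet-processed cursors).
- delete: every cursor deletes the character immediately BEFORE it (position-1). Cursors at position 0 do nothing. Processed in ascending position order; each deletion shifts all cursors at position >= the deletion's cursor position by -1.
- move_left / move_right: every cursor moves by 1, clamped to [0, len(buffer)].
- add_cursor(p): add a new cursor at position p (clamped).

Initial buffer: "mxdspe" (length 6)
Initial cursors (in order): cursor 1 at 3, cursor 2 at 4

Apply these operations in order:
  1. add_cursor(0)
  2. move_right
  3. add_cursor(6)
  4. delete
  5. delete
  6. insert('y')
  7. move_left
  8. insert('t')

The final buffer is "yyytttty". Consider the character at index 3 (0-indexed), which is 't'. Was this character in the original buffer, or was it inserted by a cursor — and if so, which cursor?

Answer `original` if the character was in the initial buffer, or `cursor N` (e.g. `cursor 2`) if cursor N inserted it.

After op 1 (add_cursor(0)): buffer="mxdspe" (len 6), cursors c3@0 c1@3 c2@4, authorship ......
After op 2 (move_right): buffer="mxdspe" (len 6), cursors c3@1 c1@4 c2@5, authorship ......
After op 3 (add_cursor(6)): buffer="mxdspe" (len 6), cursors c3@1 c1@4 c2@5 c4@6, authorship ......
After op 4 (delete): buffer="xd" (len 2), cursors c3@0 c1@2 c2@2 c4@2, authorship ..
After op 5 (delete): buffer="" (len 0), cursors c1@0 c2@0 c3@0 c4@0, authorship 
After op 6 (insert('y')): buffer="yyyy" (len 4), cursors c1@4 c2@4 c3@4 c4@4, authorship 1234
After op 7 (move_left): buffer="yyyy" (len 4), cursors c1@3 c2@3 c3@3 c4@3, authorship 1234
After op 8 (insert('t')): buffer="yyytttty" (len 8), cursors c1@7 c2@7 c3@7 c4@7, authorship 12312344
Authorship (.=original, N=cursor N): 1 2 3 1 2 3 4 4
Index 3: author = 1

Answer: cursor 1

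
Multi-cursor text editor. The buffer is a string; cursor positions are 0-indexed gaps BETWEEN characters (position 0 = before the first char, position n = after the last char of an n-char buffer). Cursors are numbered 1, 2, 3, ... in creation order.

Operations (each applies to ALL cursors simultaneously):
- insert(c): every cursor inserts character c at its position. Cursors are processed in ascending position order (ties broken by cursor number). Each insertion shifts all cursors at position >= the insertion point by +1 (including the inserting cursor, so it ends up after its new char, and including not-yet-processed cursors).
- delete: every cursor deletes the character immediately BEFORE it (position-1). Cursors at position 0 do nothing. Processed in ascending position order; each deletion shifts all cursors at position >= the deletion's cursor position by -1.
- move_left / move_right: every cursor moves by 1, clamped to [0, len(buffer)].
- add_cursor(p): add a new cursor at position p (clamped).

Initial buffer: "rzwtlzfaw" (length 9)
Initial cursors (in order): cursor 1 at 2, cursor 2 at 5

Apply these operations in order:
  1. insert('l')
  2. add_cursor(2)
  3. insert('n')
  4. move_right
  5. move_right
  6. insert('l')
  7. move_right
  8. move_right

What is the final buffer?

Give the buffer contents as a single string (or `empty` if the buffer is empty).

Answer: rznlnlwtlllnzflaw

Derivation:
After op 1 (insert('l')): buffer="rzlwtllzfaw" (len 11), cursors c1@3 c2@7, authorship ..1...2....
After op 2 (add_cursor(2)): buffer="rzlwtllzfaw" (len 11), cursors c3@2 c1@3 c2@7, authorship ..1...2....
After op 3 (insert('n')): buffer="rznlnwtllnzfaw" (len 14), cursors c3@3 c1@5 c2@10, authorship ..311...22....
After op 4 (move_right): buffer="rznlnwtllnzfaw" (len 14), cursors c3@4 c1@6 c2@11, authorship ..311...22....
After op 5 (move_right): buffer="rznlnwtllnzfaw" (len 14), cursors c3@5 c1@7 c2@12, authorship ..311...22....
After op 6 (insert('l')): buffer="rznlnlwtlllnzflaw" (len 17), cursors c3@6 c1@9 c2@15, authorship ..3113..1.22..2..
After op 7 (move_right): buffer="rznlnlwtlllnzflaw" (len 17), cursors c3@7 c1@10 c2@16, authorship ..3113..1.22..2..
After op 8 (move_right): buffer="rznlnlwtlllnzflaw" (len 17), cursors c3@8 c1@11 c2@17, authorship ..3113..1.22..2..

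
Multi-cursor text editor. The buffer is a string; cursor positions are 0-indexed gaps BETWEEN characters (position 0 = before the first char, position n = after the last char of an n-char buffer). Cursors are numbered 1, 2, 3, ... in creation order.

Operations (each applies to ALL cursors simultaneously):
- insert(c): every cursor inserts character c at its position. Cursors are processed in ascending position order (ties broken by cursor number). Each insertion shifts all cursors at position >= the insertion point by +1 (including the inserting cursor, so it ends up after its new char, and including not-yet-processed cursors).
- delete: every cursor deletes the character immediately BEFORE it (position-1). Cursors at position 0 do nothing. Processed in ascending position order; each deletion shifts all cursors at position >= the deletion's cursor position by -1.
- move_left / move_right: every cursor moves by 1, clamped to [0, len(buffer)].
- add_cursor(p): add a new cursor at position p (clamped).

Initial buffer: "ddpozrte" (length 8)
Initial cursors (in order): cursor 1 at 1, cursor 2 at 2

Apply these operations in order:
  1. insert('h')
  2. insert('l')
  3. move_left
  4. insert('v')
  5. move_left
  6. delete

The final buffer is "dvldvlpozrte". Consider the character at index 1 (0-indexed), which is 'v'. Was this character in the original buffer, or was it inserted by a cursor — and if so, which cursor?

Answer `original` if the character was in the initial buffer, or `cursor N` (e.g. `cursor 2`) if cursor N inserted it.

Answer: cursor 1

Derivation:
After op 1 (insert('h')): buffer="dhdhpozrte" (len 10), cursors c1@2 c2@4, authorship .1.2......
After op 2 (insert('l')): buffer="dhldhlpozrte" (len 12), cursors c1@3 c2@6, authorship .11.22......
After op 3 (move_left): buffer="dhldhlpozrte" (len 12), cursors c1@2 c2@5, authorship .11.22......
After op 4 (insert('v')): buffer="dhvldhvlpozrte" (len 14), cursors c1@3 c2@7, authorship .111.222......
After op 5 (move_left): buffer="dhvldhvlpozrte" (len 14), cursors c1@2 c2@6, authorship .111.222......
After op 6 (delete): buffer="dvldvlpozrte" (len 12), cursors c1@1 c2@4, authorship .11.22......
Authorship (.=original, N=cursor N): . 1 1 . 2 2 . . . . . .
Index 1: author = 1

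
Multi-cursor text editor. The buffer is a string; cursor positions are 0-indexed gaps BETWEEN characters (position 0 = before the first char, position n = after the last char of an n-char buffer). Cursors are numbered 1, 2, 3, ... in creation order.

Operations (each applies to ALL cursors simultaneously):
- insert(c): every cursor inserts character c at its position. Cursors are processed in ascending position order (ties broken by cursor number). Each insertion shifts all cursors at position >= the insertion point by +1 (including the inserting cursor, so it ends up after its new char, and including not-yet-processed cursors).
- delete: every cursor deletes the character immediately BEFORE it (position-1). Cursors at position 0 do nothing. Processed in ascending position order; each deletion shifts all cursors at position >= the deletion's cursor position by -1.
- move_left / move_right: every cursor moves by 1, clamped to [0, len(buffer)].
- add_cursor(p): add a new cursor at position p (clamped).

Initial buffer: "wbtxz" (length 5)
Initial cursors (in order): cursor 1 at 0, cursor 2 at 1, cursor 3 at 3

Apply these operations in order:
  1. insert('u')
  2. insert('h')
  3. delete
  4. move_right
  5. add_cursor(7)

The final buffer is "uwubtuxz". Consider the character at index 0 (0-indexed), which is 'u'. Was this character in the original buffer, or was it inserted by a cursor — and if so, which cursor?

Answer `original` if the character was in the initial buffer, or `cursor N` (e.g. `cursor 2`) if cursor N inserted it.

After op 1 (insert('u')): buffer="uwubtuxz" (len 8), cursors c1@1 c2@3 c3@6, authorship 1.2..3..
After op 2 (insert('h')): buffer="uhwuhbtuhxz" (len 11), cursors c1@2 c2@5 c3@9, authorship 11.22..33..
After op 3 (delete): buffer="uwubtuxz" (len 8), cursors c1@1 c2@3 c3@6, authorship 1.2..3..
After op 4 (move_right): buffer="uwubtuxz" (len 8), cursors c1@2 c2@4 c3@7, authorship 1.2..3..
After op 5 (add_cursor(7)): buffer="uwubtuxz" (len 8), cursors c1@2 c2@4 c3@7 c4@7, authorship 1.2..3..
Authorship (.=original, N=cursor N): 1 . 2 . . 3 . .
Index 0: author = 1

Answer: cursor 1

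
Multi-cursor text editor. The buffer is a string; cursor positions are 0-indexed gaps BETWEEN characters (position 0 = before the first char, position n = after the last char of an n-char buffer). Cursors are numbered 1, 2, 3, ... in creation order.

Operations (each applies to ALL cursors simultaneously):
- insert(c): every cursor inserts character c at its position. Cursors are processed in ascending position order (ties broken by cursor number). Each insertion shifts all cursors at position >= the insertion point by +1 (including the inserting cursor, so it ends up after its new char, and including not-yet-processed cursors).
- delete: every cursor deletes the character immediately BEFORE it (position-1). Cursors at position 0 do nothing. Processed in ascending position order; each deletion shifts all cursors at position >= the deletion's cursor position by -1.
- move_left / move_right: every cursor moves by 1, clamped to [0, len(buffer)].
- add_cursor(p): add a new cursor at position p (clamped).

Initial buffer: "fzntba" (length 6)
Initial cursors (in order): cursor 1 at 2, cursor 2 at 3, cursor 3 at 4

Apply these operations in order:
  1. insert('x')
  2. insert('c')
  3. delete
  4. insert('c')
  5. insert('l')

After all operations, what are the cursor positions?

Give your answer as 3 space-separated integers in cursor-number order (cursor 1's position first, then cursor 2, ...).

After op 1 (insert('x')): buffer="fzxnxtxba" (len 9), cursors c1@3 c2@5 c3@7, authorship ..1.2.3..
After op 2 (insert('c')): buffer="fzxcnxctxcba" (len 12), cursors c1@4 c2@7 c3@10, authorship ..11.22.33..
After op 3 (delete): buffer="fzxnxtxba" (len 9), cursors c1@3 c2@5 c3@7, authorship ..1.2.3..
After op 4 (insert('c')): buffer="fzxcnxctxcba" (len 12), cursors c1@4 c2@7 c3@10, authorship ..11.22.33..
After op 5 (insert('l')): buffer="fzxclnxcltxclba" (len 15), cursors c1@5 c2@9 c3@13, authorship ..111.222.333..

Answer: 5 9 13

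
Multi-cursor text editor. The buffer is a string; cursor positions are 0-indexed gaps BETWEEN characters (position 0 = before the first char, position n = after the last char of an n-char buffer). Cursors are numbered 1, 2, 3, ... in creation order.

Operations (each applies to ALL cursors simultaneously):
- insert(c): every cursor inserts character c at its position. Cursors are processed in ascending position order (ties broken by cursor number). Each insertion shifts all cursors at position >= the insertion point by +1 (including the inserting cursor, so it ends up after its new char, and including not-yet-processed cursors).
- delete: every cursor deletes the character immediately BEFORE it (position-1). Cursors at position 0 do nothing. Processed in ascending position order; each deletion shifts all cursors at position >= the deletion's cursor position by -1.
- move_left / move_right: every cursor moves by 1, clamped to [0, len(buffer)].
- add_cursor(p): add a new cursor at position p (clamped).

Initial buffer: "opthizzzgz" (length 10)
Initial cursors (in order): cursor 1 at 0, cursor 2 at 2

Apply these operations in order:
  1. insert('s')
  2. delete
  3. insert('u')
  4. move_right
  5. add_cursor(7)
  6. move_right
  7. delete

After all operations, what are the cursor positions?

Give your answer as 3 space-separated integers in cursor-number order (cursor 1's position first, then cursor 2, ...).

After op 1 (insert('s')): buffer="sopsthizzzgz" (len 12), cursors c1@1 c2@4, authorship 1..2........
After op 2 (delete): buffer="opthizzzgz" (len 10), cursors c1@0 c2@2, authorship ..........
After op 3 (insert('u')): buffer="uoputhizzzgz" (len 12), cursors c1@1 c2@4, authorship 1..2........
After op 4 (move_right): buffer="uoputhizzzgz" (len 12), cursors c1@2 c2@5, authorship 1..2........
After op 5 (add_cursor(7)): buffer="uoputhizzzgz" (len 12), cursors c1@2 c2@5 c3@7, authorship 1..2........
After op 6 (move_right): buffer="uoputhizzzgz" (len 12), cursors c1@3 c2@6 c3@8, authorship 1..2........
After op 7 (delete): buffer="uoutizzgz" (len 9), cursors c1@2 c2@4 c3@5, authorship 1.2......

Answer: 2 4 5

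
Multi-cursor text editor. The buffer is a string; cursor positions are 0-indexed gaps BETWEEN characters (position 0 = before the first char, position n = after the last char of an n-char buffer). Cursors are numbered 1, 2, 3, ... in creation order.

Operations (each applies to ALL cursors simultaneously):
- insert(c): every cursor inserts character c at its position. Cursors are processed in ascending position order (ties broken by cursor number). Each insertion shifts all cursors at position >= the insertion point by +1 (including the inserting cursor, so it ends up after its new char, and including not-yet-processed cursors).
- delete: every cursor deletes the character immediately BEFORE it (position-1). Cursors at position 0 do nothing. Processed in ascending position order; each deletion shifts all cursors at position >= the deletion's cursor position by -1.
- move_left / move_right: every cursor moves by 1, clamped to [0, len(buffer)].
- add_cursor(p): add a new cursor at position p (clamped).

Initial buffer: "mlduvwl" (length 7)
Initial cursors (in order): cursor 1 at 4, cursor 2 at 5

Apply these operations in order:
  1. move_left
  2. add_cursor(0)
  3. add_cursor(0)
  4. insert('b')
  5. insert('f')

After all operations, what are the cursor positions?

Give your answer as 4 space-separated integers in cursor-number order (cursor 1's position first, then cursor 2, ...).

After op 1 (move_left): buffer="mlduvwl" (len 7), cursors c1@3 c2@4, authorship .......
After op 2 (add_cursor(0)): buffer="mlduvwl" (len 7), cursors c3@0 c1@3 c2@4, authorship .......
After op 3 (add_cursor(0)): buffer="mlduvwl" (len 7), cursors c3@0 c4@0 c1@3 c2@4, authorship .......
After op 4 (insert('b')): buffer="bbmldbubvwl" (len 11), cursors c3@2 c4@2 c1@6 c2@8, authorship 34...1.2...
After op 5 (insert('f')): buffer="bbffmldbfubfvwl" (len 15), cursors c3@4 c4@4 c1@9 c2@12, authorship 3434...11.22...

Answer: 9 12 4 4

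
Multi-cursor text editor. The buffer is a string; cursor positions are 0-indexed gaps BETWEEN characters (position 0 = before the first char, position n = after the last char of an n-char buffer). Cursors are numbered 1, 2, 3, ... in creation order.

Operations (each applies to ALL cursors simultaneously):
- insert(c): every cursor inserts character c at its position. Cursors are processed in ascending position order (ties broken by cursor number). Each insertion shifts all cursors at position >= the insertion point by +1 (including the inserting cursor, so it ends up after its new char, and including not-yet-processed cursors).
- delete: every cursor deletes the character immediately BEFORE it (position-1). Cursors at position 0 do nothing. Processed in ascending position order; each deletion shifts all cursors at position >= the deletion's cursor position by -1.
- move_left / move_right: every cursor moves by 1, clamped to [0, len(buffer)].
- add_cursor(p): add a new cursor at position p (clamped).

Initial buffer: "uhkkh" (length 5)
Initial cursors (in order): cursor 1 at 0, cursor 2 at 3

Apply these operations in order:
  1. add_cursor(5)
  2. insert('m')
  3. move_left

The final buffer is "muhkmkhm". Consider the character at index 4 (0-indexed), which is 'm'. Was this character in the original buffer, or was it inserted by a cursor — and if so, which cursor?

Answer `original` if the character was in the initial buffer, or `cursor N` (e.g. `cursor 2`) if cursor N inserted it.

Answer: cursor 2

Derivation:
After op 1 (add_cursor(5)): buffer="uhkkh" (len 5), cursors c1@0 c2@3 c3@5, authorship .....
After op 2 (insert('m')): buffer="muhkmkhm" (len 8), cursors c1@1 c2@5 c3@8, authorship 1...2..3
After op 3 (move_left): buffer="muhkmkhm" (len 8), cursors c1@0 c2@4 c3@7, authorship 1...2..3
Authorship (.=original, N=cursor N): 1 . . . 2 . . 3
Index 4: author = 2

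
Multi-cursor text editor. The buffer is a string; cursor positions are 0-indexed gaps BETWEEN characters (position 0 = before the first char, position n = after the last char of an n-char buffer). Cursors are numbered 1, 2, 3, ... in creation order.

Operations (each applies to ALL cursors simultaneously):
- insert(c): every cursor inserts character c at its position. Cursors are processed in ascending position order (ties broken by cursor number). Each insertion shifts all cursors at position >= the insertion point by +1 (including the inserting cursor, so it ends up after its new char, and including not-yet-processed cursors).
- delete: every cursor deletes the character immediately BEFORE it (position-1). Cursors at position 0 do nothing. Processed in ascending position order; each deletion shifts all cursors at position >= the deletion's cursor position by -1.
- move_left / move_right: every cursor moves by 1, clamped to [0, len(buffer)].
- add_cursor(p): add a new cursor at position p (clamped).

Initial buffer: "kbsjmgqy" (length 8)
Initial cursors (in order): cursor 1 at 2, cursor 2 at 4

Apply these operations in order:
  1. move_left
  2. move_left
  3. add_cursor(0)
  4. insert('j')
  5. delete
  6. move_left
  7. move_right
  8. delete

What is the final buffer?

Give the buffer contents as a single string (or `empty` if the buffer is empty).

After op 1 (move_left): buffer="kbsjmgqy" (len 8), cursors c1@1 c2@3, authorship ........
After op 2 (move_left): buffer="kbsjmgqy" (len 8), cursors c1@0 c2@2, authorship ........
After op 3 (add_cursor(0)): buffer="kbsjmgqy" (len 8), cursors c1@0 c3@0 c2@2, authorship ........
After op 4 (insert('j')): buffer="jjkbjsjmgqy" (len 11), cursors c1@2 c3@2 c2@5, authorship 13..2......
After op 5 (delete): buffer="kbsjmgqy" (len 8), cursors c1@0 c3@0 c2@2, authorship ........
After op 6 (move_left): buffer="kbsjmgqy" (len 8), cursors c1@0 c3@0 c2@1, authorship ........
After op 7 (move_right): buffer="kbsjmgqy" (len 8), cursors c1@1 c3@1 c2@2, authorship ........
After op 8 (delete): buffer="sjmgqy" (len 6), cursors c1@0 c2@0 c3@0, authorship ......

Answer: sjmgqy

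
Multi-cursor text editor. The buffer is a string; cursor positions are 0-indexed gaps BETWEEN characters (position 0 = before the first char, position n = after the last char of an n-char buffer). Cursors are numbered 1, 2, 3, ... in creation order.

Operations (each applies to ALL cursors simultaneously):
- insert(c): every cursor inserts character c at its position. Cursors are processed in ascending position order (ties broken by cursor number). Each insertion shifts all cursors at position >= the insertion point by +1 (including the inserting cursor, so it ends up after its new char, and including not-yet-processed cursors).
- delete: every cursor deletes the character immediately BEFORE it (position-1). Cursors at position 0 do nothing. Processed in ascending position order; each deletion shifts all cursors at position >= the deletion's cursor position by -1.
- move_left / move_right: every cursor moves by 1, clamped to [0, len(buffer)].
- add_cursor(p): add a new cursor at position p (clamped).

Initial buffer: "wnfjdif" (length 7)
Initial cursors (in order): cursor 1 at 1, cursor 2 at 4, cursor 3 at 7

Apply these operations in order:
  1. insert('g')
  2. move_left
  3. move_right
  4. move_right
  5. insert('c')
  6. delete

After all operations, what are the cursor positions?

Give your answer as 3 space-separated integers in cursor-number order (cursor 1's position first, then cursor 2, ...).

After op 1 (insert('g')): buffer="wgnfjgdifg" (len 10), cursors c1@2 c2@6 c3@10, authorship .1...2...3
After op 2 (move_left): buffer="wgnfjgdifg" (len 10), cursors c1@1 c2@5 c3@9, authorship .1...2...3
After op 3 (move_right): buffer="wgnfjgdifg" (len 10), cursors c1@2 c2@6 c3@10, authorship .1...2...3
After op 4 (move_right): buffer="wgnfjgdifg" (len 10), cursors c1@3 c2@7 c3@10, authorship .1...2...3
After op 5 (insert('c')): buffer="wgncfjgdcifgc" (len 13), cursors c1@4 c2@9 c3@13, authorship .1.1..2.2..33
After op 6 (delete): buffer="wgnfjgdifg" (len 10), cursors c1@3 c2@7 c3@10, authorship .1...2...3

Answer: 3 7 10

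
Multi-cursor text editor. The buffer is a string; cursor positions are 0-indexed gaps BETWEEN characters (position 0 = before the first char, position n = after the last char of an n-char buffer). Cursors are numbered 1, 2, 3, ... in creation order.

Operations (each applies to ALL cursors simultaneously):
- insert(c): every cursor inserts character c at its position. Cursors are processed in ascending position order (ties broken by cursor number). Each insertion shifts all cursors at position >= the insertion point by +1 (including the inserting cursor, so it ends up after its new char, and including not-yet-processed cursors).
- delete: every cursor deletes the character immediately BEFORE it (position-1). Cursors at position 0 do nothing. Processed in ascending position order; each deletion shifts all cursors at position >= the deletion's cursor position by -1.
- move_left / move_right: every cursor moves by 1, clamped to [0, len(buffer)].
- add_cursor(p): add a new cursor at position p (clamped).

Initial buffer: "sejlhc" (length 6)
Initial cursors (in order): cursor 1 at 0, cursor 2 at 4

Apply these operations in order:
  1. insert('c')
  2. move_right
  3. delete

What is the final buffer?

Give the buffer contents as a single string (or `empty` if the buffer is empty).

After op 1 (insert('c')): buffer="csejlchc" (len 8), cursors c1@1 c2@6, authorship 1....2..
After op 2 (move_right): buffer="csejlchc" (len 8), cursors c1@2 c2@7, authorship 1....2..
After op 3 (delete): buffer="cejlcc" (len 6), cursors c1@1 c2@5, authorship 1...2.

Answer: cejlcc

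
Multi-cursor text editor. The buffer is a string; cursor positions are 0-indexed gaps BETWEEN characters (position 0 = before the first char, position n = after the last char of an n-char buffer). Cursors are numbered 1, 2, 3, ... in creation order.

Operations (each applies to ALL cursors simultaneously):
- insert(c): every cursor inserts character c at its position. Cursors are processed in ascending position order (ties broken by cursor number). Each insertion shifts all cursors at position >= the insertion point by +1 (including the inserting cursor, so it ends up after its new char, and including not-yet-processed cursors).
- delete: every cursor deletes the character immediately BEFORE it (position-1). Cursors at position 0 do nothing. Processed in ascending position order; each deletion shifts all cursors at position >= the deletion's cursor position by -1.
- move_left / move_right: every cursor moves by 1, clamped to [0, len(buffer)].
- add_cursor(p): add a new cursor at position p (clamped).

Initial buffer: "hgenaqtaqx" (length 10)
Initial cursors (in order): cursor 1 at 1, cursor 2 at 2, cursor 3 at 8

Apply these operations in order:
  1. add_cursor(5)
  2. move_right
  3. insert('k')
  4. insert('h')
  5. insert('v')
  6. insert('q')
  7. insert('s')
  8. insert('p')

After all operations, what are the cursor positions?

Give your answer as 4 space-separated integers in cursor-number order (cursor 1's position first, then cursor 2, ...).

After op 1 (add_cursor(5)): buffer="hgenaqtaqx" (len 10), cursors c1@1 c2@2 c4@5 c3@8, authorship ..........
After op 2 (move_right): buffer="hgenaqtaqx" (len 10), cursors c1@2 c2@3 c4@6 c3@9, authorship ..........
After op 3 (insert('k')): buffer="hgkeknaqktaqkx" (len 14), cursors c1@3 c2@5 c4@9 c3@13, authorship ..1.2...4...3.
After op 4 (insert('h')): buffer="hgkhekhnaqkhtaqkhx" (len 18), cursors c1@4 c2@7 c4@12 c3@17, authorship ..11.22...44...33.
After op 5 (insert('v')): buffer="hgkhvekhvnaqkhvtaqkhvx" (len 22), cursors c1@5 c2@9 c4@15 c3@21, authorship ..111.222...444...333.
After op 6 (insert('q')): buffer="hgkhvqekhvqnaqkhvqtaqkhvqx" (len 26), cursors c1@6 c2@11 c4@18 c3@25, authorship ..1111.2222...4444...3333.
After op 7 (insert('s')): buffer="hgkhvqsekhvqsnaqkhvqstaqkhvqsx" (len 30), cursors c1@7 c2@13 c4@21 c3@29, authorship ..11111.22222...44444...33333.
After op 8 (insert('p')): buffer="hgkhvqspekhvqspnaqkhvqsptaqkhvqspx" (len 34), cursors c1@8 c2@15 c4@24 c3@33, authorship ..111111.222222...444444...333333.

Answer: 8 15 33 24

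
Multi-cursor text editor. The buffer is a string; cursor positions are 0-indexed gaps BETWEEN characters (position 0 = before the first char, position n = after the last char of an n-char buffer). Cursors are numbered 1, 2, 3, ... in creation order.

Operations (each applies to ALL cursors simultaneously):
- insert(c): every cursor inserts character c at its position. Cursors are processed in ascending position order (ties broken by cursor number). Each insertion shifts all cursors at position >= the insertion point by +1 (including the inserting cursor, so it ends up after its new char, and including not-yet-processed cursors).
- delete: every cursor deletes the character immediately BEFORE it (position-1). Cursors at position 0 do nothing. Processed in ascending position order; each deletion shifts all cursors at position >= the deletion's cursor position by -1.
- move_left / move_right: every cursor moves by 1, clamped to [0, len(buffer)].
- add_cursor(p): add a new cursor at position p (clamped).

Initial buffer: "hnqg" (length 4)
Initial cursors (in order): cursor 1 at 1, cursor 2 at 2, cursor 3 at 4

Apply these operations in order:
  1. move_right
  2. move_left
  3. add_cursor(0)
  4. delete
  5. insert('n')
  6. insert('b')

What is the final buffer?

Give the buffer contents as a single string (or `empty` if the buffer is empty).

After op 1 (move_right): buffer="hnqg" (len 4), cursors c1@2 c2@3 c3@4, authorship ....
After op 2 (move_left): buffer="hnqg" (len 4), cursors c1@1 c2@2 c3@3, authorship ....
After op 3 (add_cursor(0)): buffer="hnqg" (len 4), cursors c4@0 c1@1 c2@2 c3@3, authorship ....
After op 4 (delete): buffer="g" (len 1), cursors c1@0 c2@0 c3@0 c4@0, authorship .
After op 5 (insert('n')): buffer="nnnng" (len 5), cursors c1@4 c2@4 c3@4 c4@4, authorship 1234.
After op 6 (insert('b')): buffer="nnnnbbbbg" (len 9), cursors c1@8 c2@8 c3@8 c4@8, authorship 12341234.

Answer: nnnnbbbbg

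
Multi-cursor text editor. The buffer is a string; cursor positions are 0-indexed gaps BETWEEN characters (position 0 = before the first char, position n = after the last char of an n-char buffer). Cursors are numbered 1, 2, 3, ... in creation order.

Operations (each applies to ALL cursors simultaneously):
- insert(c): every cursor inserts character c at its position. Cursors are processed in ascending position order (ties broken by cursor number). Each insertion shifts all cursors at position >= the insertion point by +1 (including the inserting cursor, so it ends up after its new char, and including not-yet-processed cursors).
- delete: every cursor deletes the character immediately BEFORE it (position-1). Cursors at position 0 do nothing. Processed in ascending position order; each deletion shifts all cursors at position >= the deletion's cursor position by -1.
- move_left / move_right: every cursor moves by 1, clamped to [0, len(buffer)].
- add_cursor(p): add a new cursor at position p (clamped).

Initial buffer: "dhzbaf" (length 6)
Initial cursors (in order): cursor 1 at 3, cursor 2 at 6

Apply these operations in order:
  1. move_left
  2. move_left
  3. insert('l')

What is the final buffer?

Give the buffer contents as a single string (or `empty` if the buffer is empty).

Answer: dlhzblaf

Derivation:
After op 1 (move_left): buffer="dhzbaf" (len 6), cursors c1@2 c2@5, authorship ......
After op 2 (move_left): buffer="dhzbaf" (len 6), cursors c1@1 c2@4, authorship ......
After op 3 (insert('l')): buffer="dlhzblaf" (len 8), cursors c1@2 c2@6, authorship .1...2..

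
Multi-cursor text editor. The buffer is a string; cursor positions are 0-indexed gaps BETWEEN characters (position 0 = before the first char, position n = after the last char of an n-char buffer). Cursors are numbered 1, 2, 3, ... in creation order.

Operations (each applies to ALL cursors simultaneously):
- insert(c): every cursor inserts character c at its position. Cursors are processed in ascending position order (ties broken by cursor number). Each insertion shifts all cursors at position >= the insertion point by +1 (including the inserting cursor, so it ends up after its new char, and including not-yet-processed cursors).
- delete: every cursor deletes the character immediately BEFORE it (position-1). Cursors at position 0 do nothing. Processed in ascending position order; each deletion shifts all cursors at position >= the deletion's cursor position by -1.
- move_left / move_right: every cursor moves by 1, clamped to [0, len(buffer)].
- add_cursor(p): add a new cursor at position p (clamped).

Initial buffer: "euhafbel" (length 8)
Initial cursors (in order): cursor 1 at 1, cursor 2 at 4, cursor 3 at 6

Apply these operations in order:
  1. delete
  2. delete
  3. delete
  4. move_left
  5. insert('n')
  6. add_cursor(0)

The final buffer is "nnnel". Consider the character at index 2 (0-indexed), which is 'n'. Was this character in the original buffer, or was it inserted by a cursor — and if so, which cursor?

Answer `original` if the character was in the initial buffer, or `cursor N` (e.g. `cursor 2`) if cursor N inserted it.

Answer: cursor 3

Derivation:
After op 1 (delete): buffer="uhfel" (len 5), cursors c1@0 c2@2 c3@3, authorship .....
After op 2 (delete): buffer="uel" (len 3), cursors c1@0 c2@1 c3@1, authorship ...
After op 3 (delete): buffer="el" (len 2), cursors c1@0 c2@0 c3@0, authorship ..
After op 4 (move_left): buffer="el" (len 2), cursors c1@0 c2@0 c3@0, authorship ..
After op 5 (insert('n')): buffer="nnnel" (len 5), cursors c1@3 c2@3 c3@3, authorship 123..
After op 6 (add_cursor(0)): buffer="nnnel" (len 5), cursors c4@0 c1@3 c2@3 c3@3, authorship 123..
Authorship (.=original, N=cursor N): 1 2 3 . .
Index 2: author = 3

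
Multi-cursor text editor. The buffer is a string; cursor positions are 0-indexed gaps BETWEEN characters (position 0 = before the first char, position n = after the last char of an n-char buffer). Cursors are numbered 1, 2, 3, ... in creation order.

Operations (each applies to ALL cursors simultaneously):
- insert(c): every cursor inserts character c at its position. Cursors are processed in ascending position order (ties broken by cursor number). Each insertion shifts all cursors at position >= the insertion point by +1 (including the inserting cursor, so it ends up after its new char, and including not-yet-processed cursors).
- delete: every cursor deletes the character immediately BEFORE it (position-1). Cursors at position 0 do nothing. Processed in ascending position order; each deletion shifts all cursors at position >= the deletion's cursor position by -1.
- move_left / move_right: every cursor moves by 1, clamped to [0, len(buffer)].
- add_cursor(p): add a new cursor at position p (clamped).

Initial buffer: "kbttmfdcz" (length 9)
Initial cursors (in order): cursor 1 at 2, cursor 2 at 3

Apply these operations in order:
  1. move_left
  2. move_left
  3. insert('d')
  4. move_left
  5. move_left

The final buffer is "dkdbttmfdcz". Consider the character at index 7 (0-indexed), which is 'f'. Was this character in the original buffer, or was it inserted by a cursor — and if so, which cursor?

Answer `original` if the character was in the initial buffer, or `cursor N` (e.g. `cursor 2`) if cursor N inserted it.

Answer: original

Derivation:
After op 1 (move_left): buffer="kbttmfdcz" (len 9), cursors c1@1 c2@2, authorship .........
After op 2 (move_left): buffer="kbttmfdcz" (len 9), cursors c1@0 c2@1, authorship .........
After op 3 (insert('d')): buffer="dkdbttmfdcz" (len 11), cursors c1@1 c2@3, authorship 1.2........
After op 4 (move_left): buffer="dkdbttmfdcz" (len 11), cursors c1@0 c2@2, authorship 1.2........
After op 5 (move_left): buffer="dkdbttmfdcz" (len 11), cursors c1@0 c2@1, authorship 1.2........
Authorship (.=original, N=cursor N): 1 . 2 . . . . . . . .
Index 7: author = original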